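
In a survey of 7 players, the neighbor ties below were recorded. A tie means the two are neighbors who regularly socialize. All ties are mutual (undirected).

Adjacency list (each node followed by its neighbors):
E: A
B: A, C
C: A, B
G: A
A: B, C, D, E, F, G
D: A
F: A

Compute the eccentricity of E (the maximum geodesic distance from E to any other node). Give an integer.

Distances from E: A:1, B:2, C:2, D:2, F:2, G:2.
The largest is 2 (to C, D, B, G, and F), so the eccentricity of E is 2.

2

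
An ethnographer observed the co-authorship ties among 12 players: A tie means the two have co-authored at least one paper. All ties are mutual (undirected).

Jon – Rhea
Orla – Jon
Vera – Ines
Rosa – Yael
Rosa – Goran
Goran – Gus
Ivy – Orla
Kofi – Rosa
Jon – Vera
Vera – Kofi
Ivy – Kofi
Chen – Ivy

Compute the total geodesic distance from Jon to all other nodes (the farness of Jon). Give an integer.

28

Distances from Jon: Chen:3, Goran:4, Gus:5, Ines:2, Ivy:2, Kofi:2, Orla:1, Rhea:1, Rosa:3, Vera:1, Yael:4.
Sum = 3 + 4 + 5 + 2 + 2 + 2 + 1 + 1 + 3 + 1 + 4 = 28.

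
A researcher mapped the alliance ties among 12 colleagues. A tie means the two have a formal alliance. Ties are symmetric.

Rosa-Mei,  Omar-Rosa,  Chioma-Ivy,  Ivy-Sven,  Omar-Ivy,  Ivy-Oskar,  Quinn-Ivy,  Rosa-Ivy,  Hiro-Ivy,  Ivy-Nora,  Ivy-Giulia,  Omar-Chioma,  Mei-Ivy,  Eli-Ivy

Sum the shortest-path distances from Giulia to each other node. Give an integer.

Distances from Giulia: Chioma:2, Eli:2, Hiro:2, Ivy:1, Mei:2, Nora:2, Omar:2, Oskar:2, Quinn:2, Rosa:2, Sven:2.
Sum = 2 + 2 + 2 + 1 + 2 + 2 + 2 + 2 + 2 + 2 + 2 = 21.

21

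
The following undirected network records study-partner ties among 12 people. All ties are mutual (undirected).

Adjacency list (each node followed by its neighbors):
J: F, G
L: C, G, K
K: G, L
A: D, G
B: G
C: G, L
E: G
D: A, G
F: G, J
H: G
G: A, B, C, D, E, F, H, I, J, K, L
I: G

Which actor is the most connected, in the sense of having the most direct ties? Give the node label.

Degrees — A:2, B:1, C:2, D:2, E:1, F:2, G:11, H:1, I:1, J:2, K:2, L:3.
The maximum is 11, attained only by G.

G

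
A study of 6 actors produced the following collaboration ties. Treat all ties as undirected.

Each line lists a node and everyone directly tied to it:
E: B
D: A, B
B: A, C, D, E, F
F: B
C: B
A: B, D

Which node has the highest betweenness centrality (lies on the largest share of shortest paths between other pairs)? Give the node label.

B

Unnormalized betweenness of each node: A:0, B:9, C:0, D:0, E:0, F:0.
B has the largest value, 9, making it the main broker — the node through which the most shortest paths run.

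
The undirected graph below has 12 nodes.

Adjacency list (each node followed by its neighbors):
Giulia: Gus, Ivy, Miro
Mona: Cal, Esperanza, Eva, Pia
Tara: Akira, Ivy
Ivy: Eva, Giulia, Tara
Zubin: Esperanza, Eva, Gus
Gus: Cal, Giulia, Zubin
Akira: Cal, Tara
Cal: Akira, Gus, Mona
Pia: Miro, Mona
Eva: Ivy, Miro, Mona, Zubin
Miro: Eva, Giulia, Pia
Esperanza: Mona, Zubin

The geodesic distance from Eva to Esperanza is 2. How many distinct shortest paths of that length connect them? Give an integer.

The shortest distance is 2. The length-2 paths are: Eva–Zubin–Esperanza; Eva–Mona–Esperanza.
That gives 2 distinct shortest paths.

2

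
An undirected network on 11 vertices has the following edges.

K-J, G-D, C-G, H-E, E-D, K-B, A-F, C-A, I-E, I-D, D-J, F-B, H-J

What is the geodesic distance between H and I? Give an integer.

2

One shortest route is H – E – I, which uses 2 edges, and H and I are not directly tied, so nothing shorter exists. So d(H,I) = 2.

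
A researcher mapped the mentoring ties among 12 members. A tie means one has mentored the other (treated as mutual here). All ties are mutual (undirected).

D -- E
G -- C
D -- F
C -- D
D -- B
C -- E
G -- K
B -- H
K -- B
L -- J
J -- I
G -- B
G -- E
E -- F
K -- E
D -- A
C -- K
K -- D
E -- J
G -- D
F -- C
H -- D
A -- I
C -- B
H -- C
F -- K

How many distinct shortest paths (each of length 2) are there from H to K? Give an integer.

The shortest distance is 2. The length-2 paths are: H–C–K; H–D–K; H–B–K.
That gives 3 distinct shortest paths.

3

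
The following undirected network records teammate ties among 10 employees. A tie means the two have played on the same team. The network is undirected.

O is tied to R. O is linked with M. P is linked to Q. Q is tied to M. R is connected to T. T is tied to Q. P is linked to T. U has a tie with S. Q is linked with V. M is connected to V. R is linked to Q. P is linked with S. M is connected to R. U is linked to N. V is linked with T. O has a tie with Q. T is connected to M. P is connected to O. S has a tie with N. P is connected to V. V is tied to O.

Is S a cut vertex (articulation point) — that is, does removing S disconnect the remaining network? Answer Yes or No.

Removing S leaves {M, O, P, Q, R, T, and V} with no path to {N and U}, so the network splits into 2 components. S is a cut vertex.

Yes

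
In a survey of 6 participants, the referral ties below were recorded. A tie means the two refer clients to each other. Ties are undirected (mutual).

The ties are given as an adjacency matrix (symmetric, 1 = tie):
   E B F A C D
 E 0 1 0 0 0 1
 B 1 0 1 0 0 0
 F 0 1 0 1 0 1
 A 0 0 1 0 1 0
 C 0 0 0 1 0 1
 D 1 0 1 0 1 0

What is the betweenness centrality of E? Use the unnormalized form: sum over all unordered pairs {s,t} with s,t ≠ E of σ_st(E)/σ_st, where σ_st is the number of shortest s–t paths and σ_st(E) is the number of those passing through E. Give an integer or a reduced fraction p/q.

5/6

Pairs whose geodesics pass through E — B–C: 1/3; B–D: 1/2.
All other pairs contribute 0.
Summing the contributions gives betweenness(E) = 5/6.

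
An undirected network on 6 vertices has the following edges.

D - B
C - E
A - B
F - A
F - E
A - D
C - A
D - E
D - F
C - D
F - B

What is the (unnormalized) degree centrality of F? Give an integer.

F is directly tied to A, B, D, and E. That is 4 neighbors, so the degree of F is 4.

4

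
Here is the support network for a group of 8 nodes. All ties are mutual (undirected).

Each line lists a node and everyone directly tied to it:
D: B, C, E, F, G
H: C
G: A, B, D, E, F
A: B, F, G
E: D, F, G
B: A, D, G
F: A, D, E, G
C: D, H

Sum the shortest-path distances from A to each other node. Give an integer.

14

Distances from A: B:1, C:3, D:2, E:2, F:1, G:1, H:4.
Sum = 1 + 3 + 2 + 2 + 1 + 1 + 4 = 14.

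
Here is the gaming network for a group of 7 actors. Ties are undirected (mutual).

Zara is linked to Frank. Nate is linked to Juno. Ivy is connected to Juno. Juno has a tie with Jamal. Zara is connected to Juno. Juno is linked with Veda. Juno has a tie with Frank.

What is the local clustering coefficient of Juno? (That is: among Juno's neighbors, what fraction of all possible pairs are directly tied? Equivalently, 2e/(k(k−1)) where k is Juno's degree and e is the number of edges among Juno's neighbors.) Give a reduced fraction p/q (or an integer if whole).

1/15

Juno's neighbors: Frank, Ivy, Jamal, Nate, Veda, and Zara (k = 6).
Possible neighbor pairs: C(6,2) = 15. Edges among them: Frank–Zara → e = 1.
Clustering(Juno) = 1/15.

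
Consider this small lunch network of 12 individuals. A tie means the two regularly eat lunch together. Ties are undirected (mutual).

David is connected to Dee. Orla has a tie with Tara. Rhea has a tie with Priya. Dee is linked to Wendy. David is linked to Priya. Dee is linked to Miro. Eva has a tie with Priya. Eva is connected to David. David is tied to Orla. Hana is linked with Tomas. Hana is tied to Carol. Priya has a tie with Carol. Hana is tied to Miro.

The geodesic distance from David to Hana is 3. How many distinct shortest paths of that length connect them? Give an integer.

The shortest distance is 3. The length-3 paths are: David–Priya–Carol–Hana; David–Dee–Miro–Hana.
That gives 2 distinct shortest paths.

2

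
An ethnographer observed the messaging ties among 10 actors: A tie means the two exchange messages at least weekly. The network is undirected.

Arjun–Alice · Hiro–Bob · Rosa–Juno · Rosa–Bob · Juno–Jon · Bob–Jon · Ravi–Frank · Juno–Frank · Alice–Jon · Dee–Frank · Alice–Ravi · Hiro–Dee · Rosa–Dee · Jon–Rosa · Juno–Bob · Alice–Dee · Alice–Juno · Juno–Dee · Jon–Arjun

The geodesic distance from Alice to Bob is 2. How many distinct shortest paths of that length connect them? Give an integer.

The shortest distance is 2. The length-2 paths are: Alice–Juno–Bob; Alice–Jon–Bob.
That gives 2 distinct shortest paths.

2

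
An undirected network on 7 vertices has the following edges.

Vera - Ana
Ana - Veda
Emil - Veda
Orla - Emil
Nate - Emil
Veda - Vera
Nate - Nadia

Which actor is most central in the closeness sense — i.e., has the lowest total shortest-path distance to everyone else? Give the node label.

Farness (sum of distances to all others) for each node — Ana:14, Emil:9, Nadia:17, Nate:12, Orla:14, Veda:10, Vera:14.
The smallest farness is 9, for Emil, so Emil has the highest closeness.

Emil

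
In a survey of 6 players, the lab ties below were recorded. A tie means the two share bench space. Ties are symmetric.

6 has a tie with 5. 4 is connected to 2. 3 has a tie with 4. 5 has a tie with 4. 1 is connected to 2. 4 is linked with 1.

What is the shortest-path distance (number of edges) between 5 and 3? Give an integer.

2

One shortest route is 5 – 4 – 3, which uses 2 edges, and 5 and 3 are not directly tied, so nothing shorter exists. So d(5,3) = 2.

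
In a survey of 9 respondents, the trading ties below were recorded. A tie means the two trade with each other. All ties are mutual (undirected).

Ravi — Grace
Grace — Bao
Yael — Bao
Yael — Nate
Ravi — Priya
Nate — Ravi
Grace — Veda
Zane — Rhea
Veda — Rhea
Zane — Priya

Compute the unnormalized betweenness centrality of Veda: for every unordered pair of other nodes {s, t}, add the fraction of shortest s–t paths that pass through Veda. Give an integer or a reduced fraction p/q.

Pairs whose geodesics pass through Veda — Rhea–Ravi: 1/2; Rhea–Nate: 1/2; Rhea–Yael: 1; Rhea–Bao: 1; Rhea–Grace: 1; Zane–Bao: 1/2; Zane–Grace: 1/2.
All other pairs contribute 0.
Summing the contributions gives betweenness(Veda) = 5.

5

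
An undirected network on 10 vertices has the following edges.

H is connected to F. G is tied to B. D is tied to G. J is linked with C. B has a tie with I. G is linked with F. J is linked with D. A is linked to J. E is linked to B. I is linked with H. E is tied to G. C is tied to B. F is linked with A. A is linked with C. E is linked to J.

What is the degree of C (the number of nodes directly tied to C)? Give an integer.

3

C is directly tied to A, B, and J. That is 3 neighbors, so the degree of C is 3.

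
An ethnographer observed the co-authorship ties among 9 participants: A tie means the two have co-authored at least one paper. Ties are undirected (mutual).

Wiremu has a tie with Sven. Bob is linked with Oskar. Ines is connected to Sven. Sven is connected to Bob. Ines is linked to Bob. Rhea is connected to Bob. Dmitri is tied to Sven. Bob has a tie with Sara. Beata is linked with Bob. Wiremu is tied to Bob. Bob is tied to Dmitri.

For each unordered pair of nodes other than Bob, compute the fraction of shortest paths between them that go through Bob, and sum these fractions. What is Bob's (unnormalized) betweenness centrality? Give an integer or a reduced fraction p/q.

Pairs whose geodesics pass through Bob — Oskar–Dmitri: 1; Oskar–Sven: 1; Oskar–Sara: 1; Oskar–Rhea: 1; Oskar–Beata: 1; Oskar–Wiremu: 1; Oskar–Ines: 1; Dmitri–Sara: 1; Dmitri–Rhea: 1; Dmitri–Beata: 1; Dmitri–Wiremu: 1/2; Dmitri–Ines: 1/2; Sven–Sara: 1; Sven–Rhea: 1 … (+11 more pairs).
All other pairs contribute 0.
Summing the contributions gives betweenness(Bob) = 47/2.

47/2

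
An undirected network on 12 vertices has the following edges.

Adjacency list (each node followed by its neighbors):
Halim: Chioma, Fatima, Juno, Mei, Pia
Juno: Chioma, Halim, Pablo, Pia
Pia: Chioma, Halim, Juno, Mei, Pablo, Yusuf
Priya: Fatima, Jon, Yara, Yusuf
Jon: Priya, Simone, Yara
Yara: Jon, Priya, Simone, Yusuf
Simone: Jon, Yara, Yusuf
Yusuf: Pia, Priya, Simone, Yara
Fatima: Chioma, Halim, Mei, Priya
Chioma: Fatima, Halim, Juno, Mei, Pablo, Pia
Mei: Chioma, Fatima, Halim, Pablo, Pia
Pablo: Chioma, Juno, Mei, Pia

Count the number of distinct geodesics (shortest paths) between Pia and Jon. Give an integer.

The shortest distance is 3. The length-3 paths are: Pia–Yusuf–Simone–Jon; Pia–Yusuf–Priya–Jon; Pia–Yusuf–Yara–Jon.
That gives 3 distinct shortest paths.

3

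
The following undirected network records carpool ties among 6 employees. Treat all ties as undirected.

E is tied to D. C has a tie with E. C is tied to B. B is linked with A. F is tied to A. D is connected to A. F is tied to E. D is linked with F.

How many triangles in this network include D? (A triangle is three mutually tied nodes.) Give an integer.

D's neighbors: A, E, and F.
Neighbor pairs that are themselves tied: D–A–F; D–E–F. Each forms one triangle with D, for 2 in total.

2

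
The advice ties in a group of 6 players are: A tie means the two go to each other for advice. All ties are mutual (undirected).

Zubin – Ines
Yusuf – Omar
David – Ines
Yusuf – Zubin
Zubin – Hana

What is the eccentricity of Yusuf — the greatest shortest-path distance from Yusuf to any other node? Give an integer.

3

Distances from Yusuf: David:3, Hana:2, Ines:2, Omar:1, Zubin:1.
The largest is 3 (to David), so the eccentricity of Yusuf is 3.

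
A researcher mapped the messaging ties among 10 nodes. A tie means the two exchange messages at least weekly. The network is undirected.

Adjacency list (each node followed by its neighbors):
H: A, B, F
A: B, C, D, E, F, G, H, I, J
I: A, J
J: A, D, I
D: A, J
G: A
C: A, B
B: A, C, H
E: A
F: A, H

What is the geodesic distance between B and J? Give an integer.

One shortest route is B – A – J, which uses 2 edges, and B and J are not directly tied, so nothing shorter exists. So d(B,J) = 2.

2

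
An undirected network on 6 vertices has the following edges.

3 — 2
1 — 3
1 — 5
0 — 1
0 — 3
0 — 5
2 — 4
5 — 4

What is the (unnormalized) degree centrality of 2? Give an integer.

2 is directly tied to 3 and 4. That is 2 neighbors, so the degree of 2 is 2.

2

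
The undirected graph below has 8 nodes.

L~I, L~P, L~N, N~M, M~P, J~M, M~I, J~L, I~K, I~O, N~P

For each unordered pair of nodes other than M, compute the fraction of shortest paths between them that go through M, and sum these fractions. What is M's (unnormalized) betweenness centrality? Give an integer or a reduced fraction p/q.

11/2

Pairs whose geodesics pass through M — N–J: 1/2; N–K: 1/2; N–O: 1/2; N–I: 1/2; P–J: 1/2; P–K: 1/2; P–O: 1/2; P–I: 1/2; J–K: 1/2; J–O: 1/2; J–I: 1/2.
All other pairs contribute 0.
Summing the contributions gives betweenness(M) = 11/2.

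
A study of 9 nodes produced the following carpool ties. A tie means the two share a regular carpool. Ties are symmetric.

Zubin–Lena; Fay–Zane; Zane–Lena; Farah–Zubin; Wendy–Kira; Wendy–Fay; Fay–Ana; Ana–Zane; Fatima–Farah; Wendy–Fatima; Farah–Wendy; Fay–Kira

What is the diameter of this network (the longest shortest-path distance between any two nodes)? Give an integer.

3

Eccentricity of each node (its greatest distance to any other): Ana:3, Farah:3, Fatima:3, Fay:3, Kira:3, Lena:3, Wendy:3, Zane:3, Zubin:3.
The maximum eccentricity is 3, realized for instance by the pair Fatima–Ana via Fatima – Wendy – Fay – Ana. So the diameter is 3.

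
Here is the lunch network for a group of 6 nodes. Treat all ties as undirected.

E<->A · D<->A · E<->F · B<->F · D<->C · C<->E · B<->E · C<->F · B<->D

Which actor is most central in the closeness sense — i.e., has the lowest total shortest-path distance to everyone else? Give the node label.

Farness (sum of distances to all others) for each node — A:8, B:7, C:7, D:7, E:6, F:7.
The smallest farness is 6, for E, so E has the highest closeness.

E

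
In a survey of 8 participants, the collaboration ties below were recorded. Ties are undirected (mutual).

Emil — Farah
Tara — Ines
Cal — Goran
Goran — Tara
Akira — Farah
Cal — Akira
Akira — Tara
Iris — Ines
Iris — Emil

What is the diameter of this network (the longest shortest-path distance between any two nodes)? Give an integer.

4

Eccentricity of each node (its greatest distance to any other): Akira:3, Cal:4, Emil:4, Farah:3, Goran:4, Ines:3, Iris:4, Tara:3.
The maximum eccentricity is 4, realized for instance by the pair Iris–Cal via Iris – Emil – Farah – Akira – Cal. So the diameter is 4.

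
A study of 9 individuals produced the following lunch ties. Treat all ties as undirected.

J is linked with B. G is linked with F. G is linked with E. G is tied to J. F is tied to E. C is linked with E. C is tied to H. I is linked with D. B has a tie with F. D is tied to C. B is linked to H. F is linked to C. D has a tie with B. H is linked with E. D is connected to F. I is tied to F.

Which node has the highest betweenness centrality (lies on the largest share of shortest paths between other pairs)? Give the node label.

Unnormalized betweenness of each node: B:5, C:26/15, D:34/15, E:67/30, F:8, G:67/30, H:31/30, I:0, J:1/2.
F has the largest value, 8, making it the main broker — the node through which the most shortest paths run.

F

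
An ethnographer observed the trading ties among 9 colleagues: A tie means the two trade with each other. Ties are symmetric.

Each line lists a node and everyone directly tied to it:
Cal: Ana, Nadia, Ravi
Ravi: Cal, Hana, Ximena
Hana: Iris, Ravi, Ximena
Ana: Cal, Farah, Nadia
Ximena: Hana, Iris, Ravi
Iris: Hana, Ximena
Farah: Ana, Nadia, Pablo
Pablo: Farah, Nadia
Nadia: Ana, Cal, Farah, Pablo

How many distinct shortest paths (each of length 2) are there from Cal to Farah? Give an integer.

2

The shortest distance is 2. The length-2 paths are: Cal–Nadia–Farah; Cal–Ana–Farah.
That gives 2 distinct shortest paths.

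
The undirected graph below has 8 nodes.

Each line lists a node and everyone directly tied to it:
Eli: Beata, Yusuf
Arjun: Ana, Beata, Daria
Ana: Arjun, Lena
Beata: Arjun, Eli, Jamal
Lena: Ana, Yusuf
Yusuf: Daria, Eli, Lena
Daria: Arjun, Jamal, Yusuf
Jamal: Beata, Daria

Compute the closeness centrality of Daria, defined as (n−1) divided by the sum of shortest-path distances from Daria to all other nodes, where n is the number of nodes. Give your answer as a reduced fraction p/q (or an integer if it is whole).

Distances from Daria: Ana:2, Arjun:1, Beata:2, Eli:2, Jamal:1, Lena:2, Yusuf:1. Sum = 11.
n = 8, so closeness = 7/11.

7/11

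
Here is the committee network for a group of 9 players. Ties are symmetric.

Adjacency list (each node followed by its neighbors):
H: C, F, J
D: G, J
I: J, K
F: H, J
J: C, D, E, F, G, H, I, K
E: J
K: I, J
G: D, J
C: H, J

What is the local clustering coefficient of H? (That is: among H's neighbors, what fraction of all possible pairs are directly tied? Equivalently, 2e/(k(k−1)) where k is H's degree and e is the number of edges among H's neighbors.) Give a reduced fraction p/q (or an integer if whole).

H's neighbors: C, F, and J (k = 3).
Possible neighbor pairs: C(3,2) = 3. Edges among them: C–J, F–J → e = 2.
Clustering(H) = 2/3.

2/3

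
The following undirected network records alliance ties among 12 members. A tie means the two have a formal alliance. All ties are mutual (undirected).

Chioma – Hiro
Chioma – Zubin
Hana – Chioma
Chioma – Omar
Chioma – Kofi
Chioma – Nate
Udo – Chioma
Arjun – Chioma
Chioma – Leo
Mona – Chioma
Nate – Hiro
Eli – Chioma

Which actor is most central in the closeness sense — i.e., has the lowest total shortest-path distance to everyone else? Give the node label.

Farness (sum of distances to all others) for each node — Arjun:21, Chioma:11, Eli:21, Hana:21, Hiro:20, Kofi:21, Leo:21, Mona:21, Nate:20, Omar:21, Udo:21, Zubin:21.
The smallest farness is 11, for Chioma, so Chioma has the highest closeness.

Chioma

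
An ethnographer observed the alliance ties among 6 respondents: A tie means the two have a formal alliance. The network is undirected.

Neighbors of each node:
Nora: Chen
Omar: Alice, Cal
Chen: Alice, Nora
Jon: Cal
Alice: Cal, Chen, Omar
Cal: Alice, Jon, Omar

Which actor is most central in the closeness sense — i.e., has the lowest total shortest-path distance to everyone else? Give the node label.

Farness (sum of distances to all others) for each node — Alice:7, Cal:8, Chen:9, Jon:12, Nora:13, Omar:9.
The smallest farness is 7, for Alice, so Alice has the highest closeness.

Alice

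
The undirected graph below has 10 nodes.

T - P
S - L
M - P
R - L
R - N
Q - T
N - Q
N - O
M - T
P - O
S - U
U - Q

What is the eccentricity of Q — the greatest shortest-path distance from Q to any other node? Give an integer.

3

Distances from Q: L:3, M:2, N:1, O:2, P:2, R:2, S:2, T:1, U:1.
The largest is 3 (to L), so the eccentricity of Q is 3.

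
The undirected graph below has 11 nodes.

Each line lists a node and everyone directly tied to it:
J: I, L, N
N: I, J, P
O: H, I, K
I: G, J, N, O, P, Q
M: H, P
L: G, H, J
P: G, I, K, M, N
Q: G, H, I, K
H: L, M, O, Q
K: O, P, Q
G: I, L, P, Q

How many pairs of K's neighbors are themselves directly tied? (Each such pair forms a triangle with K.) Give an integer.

0

K's neighbors are O, P, and Q, but none of them are tied to each other, so no triangle contains K.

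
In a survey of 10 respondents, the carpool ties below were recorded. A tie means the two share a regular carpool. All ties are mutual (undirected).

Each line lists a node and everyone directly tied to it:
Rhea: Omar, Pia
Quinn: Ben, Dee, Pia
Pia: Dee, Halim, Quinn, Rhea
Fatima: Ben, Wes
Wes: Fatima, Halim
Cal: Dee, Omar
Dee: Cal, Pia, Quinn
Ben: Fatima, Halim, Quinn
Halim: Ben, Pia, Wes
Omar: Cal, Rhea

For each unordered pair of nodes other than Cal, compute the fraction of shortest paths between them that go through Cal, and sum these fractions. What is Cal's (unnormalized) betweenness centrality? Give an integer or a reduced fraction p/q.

25/12

Pairs whose geodesics pass through Cal — Fatima–Omar: 1/4; Ben–Omar: 1/3; Quinn–Omar: 1/2; Dee–Omar: 1.
All other pairs contribute 0.
Summing the contributions gives betweenness(Cal) = 25/12.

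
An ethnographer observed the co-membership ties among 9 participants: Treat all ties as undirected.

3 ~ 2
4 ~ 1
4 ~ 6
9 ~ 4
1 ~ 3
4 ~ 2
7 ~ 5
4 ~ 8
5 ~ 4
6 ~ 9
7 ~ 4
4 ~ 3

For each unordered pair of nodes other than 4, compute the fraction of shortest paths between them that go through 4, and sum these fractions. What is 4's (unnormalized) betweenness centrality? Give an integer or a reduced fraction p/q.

47/2

Pairs whose geodesics pass through 4 — 7–9: 1; 7–6: 1; 7–8: 1; 7–2: 1; 7–1: 1; 7–3: 1; 9–5: 1; 9–8: 1; 9–2: 1; 9–1: 1; 9–3: 1; 5–6: 1; 5–8: 1; 5–2: 1 … (+10 more pairs).
All other pairs contribute 0.
Summing the contributions gives betweenness(4) = 47/2.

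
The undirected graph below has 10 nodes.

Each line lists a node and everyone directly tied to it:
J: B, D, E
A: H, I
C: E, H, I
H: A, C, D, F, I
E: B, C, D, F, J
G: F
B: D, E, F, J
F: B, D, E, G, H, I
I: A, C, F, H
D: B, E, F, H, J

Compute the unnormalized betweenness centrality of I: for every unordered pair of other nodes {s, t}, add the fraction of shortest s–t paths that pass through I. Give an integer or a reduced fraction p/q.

29/10

Pairs whose geodesics pass through I — F–A: 1/2; F–C: 1/3; B–A: 1/3; A–G: 1/2; A–C: 1/2; A–E: 2/5; G–C: 1/3.
All other pairs contribute 0.
Summing the contributions gives betweenness(I) = 29/10.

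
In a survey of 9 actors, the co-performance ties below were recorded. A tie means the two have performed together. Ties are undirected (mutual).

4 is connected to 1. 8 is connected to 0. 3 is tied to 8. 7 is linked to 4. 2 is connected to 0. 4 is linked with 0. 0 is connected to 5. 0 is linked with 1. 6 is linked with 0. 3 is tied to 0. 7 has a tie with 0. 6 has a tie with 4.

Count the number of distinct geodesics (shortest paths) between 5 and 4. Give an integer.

1

The shortest distance is 2, and the only length-2 path is 5–0–4. So there is exactly 1 shortest path.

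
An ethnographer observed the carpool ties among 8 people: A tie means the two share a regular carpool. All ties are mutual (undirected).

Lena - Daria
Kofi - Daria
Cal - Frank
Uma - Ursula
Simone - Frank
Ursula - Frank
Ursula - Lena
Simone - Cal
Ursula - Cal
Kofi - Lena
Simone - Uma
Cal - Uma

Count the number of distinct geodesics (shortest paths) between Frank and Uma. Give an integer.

3

The shortest distance is 2. The length-2 paths are: Frank–Simone–Uma; Frank–Ursula–Uma; Frank–Cal–Uma.
That gives 3 distinct shortest paths.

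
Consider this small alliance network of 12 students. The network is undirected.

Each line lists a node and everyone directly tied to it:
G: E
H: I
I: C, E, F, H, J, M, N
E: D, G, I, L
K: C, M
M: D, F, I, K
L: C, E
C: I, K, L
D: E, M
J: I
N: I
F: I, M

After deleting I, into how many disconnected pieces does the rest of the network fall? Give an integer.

4

Without I, the remaining ties split the others into: {C, D, E, F, G, K, L, M}; {H}; {J}; {N}.
That's 4 separate components.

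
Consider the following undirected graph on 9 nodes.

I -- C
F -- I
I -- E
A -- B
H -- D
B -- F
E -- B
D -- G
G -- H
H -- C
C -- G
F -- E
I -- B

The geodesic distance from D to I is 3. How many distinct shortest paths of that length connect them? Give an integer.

The shortest distance is 3. The length-3 paths are: D–G–C–I; D–H–C–I.
That gives 2 distinct shortest paths.

2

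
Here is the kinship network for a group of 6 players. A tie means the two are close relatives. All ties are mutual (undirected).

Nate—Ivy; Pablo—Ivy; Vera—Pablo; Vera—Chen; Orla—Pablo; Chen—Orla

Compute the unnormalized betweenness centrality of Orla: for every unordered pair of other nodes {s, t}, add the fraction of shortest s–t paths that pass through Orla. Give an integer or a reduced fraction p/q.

Pairs whose geodesics pass through Orla — Chen–Nate: 1/2; Chen–Ivy: 1/2; Chen–Pablo: 1/2.
All other pairs contribute 0.
Summing the contributions gives betweenness(Orla) = 3/2.

3/2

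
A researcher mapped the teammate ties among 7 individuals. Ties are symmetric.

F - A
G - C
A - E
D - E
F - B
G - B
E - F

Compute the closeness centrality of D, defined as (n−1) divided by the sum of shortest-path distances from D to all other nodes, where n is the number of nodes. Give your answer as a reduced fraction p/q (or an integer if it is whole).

Distances from D: A:2, B:3, C:5, E:1, F:2, G:4. Sum = 17.
n = 7, so closeness = 6/17.

6/17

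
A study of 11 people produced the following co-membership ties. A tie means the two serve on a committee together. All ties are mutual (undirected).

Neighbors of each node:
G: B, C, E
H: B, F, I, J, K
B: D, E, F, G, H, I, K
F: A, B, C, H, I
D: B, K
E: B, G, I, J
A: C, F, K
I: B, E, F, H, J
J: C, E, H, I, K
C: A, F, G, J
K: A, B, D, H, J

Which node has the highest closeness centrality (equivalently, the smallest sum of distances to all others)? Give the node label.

B

Farness (sum of distances to all others) for each node — A:18, B:13, C:17, D:19, E:17, F:15, G:17, H:15, I:15, J:15, K:15.
The smallest farness is 13, for B, so B has the highest closeness.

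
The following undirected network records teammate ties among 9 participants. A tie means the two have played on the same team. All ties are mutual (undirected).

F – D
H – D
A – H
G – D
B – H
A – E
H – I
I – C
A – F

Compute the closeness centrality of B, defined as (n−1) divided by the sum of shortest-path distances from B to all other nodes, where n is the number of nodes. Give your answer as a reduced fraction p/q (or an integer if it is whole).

Distances from B: A:2, C:3, D:2, E:3, F:3, G:3, H:1, I:2. Sum = 19.
n = 9, so closeness = 8/19.

8/19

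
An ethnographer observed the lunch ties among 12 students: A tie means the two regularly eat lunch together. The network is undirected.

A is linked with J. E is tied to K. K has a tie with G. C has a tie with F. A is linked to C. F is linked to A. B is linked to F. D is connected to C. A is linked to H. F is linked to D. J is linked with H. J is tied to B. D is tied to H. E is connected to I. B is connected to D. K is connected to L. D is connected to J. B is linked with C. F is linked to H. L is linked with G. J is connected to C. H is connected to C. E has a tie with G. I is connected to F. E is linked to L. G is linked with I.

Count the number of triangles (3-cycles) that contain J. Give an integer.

7

J's neighbors: A, B, C, D, and H.
Neighbor pairs that are themselves tied: J–A–C; J–A–H; J–B–C; J–B–D; J–C–D; J–C–H; J–D–H. Each forms one triangle with J, for 7 in total.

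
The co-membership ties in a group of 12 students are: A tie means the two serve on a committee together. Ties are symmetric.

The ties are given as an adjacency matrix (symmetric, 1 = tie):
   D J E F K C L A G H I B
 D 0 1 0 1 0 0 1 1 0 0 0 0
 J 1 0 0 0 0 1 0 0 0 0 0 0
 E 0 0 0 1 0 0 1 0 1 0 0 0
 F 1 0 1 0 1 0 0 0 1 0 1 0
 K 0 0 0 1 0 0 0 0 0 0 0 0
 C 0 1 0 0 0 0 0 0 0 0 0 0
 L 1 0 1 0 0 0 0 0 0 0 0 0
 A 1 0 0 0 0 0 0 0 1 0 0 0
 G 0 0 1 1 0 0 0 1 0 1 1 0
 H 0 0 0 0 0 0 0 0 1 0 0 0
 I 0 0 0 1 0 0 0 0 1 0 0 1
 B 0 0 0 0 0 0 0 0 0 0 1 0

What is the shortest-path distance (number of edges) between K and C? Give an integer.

4

One shortest route is K – F – D – J – C, which uses 4 edges, and at distance 3 from K we only reach {A, B, H, J, L}, which does not include C. So d(K,C) = 4.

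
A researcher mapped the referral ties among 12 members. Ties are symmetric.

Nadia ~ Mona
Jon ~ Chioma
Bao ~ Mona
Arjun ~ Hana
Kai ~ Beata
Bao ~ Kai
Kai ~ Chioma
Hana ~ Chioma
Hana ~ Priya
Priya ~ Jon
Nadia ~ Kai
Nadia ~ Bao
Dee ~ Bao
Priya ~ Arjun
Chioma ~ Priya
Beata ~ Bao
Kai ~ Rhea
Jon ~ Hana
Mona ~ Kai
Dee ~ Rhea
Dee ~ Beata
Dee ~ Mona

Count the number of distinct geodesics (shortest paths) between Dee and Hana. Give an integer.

4

The shortest distance is 4. The length-4 paths are: Dee–Rhea–Kai–Chioma–Hana; Dee–Bao–Kai–Chioma–Hana; Dee–Beata–Kai–Chioma–Hana; Dee–Mona–Kai–Chioma–Hana.
That gives 4 distinct shortest paths.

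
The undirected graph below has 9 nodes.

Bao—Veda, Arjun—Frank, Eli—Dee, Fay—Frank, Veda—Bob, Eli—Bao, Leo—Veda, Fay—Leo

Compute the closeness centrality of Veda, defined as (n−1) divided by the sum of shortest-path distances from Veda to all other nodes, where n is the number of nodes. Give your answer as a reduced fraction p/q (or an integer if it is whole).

8/17

Distances from Veda: Arjun:4, Bao:1, Bob:1, Dee:3, Eli:2, Fay:2, Frank:3, Leo:1. Sum = 17.
n = 9, so closeness = 8/17.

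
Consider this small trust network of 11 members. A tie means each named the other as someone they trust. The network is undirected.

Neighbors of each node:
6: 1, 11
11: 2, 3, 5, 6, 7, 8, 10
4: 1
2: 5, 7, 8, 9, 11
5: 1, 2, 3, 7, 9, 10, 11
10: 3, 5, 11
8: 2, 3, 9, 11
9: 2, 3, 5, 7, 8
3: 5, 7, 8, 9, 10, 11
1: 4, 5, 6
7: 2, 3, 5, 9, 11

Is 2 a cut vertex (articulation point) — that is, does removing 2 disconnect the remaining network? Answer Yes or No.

Even without 2, every remaining node can still reach every other (the residual graph is connected), so 2 is not a cut vertex.

No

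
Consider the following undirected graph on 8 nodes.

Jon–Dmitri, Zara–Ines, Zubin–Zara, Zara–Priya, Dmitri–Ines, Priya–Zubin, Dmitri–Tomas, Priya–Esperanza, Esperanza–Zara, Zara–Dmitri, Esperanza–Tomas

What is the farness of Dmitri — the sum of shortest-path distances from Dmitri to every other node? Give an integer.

Distances from Dmitri: Esperanza:2, Ines:1, Jon:1, Priya:2, Tomas:1, Zara:1, Zubin:2.
Sum = 2 + 1 + 1 + 2 + 1 + 1 + 2 = 10.

10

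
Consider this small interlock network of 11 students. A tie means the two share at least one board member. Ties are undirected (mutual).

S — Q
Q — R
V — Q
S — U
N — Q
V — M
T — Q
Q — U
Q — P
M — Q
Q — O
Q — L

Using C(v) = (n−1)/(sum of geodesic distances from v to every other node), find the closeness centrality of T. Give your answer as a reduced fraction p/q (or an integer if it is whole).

Distances from T: L:2, M:2, N:2, O:2, P:2, Q:1, R:2, S:2, U:2, V:2. Sum = 19.
n = 11, so closeness = 10/19.

10/19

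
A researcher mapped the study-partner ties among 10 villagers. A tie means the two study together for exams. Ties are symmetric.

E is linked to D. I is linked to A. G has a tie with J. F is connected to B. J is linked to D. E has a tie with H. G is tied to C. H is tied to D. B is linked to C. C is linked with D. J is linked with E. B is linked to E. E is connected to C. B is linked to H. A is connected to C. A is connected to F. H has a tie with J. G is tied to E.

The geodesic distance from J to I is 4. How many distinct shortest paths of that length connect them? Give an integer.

The shortest distance is 4. The length-4 paths are: J–D–C–A–I; J–G–C–A–I; J–E–C–A–I.
That gives 3 distinct shortest paths.

3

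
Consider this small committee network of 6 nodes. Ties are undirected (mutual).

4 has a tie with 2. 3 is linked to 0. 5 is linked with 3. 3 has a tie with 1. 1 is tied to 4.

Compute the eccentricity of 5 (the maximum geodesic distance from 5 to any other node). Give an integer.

4

Distances from 5: 0:2, 1:2, 2:4, 3:1, 4:3.
The largest is 4 (to 2), so the eccentricity of 5 is 4.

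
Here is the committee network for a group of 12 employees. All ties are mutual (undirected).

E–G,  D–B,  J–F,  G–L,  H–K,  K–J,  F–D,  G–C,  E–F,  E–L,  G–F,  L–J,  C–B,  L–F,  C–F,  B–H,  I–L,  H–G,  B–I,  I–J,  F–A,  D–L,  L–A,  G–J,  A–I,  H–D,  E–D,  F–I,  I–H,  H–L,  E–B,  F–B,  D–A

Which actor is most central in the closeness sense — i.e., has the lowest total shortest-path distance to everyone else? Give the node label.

F

Farness (sum of distances to all others) for each node — A:19, B:16, C:20, D:16, E:18, F:13, G:16, H:16, I:16, J:17, K:23, L:14.
The smallest farness is 13, for F, so F has the highest closeness.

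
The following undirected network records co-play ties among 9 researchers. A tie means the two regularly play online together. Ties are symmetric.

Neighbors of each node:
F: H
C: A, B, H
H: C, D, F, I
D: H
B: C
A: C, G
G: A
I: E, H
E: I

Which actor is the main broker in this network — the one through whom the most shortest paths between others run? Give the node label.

Unnormalized betweenness of each node: A:7, B:0, C:17, D:0, E:0, F:0, G:0, H:21, I:7.
H has the largest value, 21, making it the main broker — the node through which the most shortest paths run.

H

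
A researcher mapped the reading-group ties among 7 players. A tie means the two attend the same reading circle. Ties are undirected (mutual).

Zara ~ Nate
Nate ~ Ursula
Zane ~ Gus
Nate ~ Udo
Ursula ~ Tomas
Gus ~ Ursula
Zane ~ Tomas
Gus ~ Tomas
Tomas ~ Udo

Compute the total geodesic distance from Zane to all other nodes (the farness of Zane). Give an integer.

Distances from Zane: Gus:1, Nate:3, Tomas:1, Udo:2, Ursula:2, Zara:4.
Sum = 1 + 3 + 1 + 2 + 2 + 4 = 13.

13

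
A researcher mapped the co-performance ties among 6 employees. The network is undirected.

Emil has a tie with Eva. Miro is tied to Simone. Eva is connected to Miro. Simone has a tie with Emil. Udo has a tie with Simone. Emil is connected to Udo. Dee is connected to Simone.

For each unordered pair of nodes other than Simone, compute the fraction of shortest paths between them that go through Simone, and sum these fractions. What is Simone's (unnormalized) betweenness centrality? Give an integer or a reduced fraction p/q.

11/2

Pairs whose geodesics pass through Simone — Miro–Udo: 1; Miro–Emil: 1/2; Miro–Dee: 1; Eva–Dee: 2/2; Udo–Dee: 1; Emil–Dee: 1.
All other pairs contribute 0.
Summing the contributions gives betweenness(Simone) = 11/2.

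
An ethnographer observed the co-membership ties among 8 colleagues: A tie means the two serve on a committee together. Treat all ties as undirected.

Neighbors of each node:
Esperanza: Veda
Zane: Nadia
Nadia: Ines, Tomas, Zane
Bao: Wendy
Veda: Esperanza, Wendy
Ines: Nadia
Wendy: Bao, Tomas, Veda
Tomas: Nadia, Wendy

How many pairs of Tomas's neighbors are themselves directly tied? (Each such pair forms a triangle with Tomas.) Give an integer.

Tomas's neighbors are Nadia and Wendy, but none of them are tied to each other, so no triangle contains Tomas.

0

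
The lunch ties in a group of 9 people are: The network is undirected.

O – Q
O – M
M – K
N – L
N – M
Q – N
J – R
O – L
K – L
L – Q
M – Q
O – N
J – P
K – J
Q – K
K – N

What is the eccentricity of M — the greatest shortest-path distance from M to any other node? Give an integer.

3

Distances from M: J:2, K:1, L:2, N:1, O:1, P:3, Q:1, R:3.
The largest is 3 (to R and P), so the eccentricity of M is 3.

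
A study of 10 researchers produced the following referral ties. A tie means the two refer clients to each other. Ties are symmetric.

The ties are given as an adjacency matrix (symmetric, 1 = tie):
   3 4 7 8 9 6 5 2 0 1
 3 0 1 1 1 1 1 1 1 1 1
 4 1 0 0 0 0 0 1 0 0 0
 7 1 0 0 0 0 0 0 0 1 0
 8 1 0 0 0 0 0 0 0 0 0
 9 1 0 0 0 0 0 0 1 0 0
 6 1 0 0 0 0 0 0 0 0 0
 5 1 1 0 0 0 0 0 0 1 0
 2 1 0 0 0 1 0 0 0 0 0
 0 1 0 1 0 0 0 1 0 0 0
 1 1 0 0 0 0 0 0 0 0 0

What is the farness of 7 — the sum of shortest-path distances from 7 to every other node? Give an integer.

16

Distances from 7: 0:1, 1:2, 2:2, 3:1, 4:2, 5:2, 6:2, 8:2, 9:2.
Sum = 1 + 2 + 2 + 1 + 2 + 2 + 2 + 2 + 2 = 16.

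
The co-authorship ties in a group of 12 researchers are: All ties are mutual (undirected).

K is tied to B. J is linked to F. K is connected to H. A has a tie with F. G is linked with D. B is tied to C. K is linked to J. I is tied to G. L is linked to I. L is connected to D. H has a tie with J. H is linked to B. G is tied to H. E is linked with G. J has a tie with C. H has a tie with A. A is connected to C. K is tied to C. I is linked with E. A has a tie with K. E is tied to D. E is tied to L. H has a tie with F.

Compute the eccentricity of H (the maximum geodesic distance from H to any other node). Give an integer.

3

Distances from H: A:1, B:1, C:2, D:2, E:2, F:1, G:1, I:2, J:1, K:1, L:3.
The largest is 3 (to L), so the eccentricity of H is 3.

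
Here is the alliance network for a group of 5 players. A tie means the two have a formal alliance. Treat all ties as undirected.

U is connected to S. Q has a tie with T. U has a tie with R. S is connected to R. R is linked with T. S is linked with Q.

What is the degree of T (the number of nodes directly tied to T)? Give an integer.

2

T is directly tied to Q and R. That is 2 neighbors, so the degree of T is 2.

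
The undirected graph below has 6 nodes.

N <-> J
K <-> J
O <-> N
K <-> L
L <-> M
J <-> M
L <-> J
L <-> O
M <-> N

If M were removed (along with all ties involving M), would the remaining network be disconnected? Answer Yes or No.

No

Even without M, every remaining node can still reach every other (the residual graph is connected), so M is not a cut vertex.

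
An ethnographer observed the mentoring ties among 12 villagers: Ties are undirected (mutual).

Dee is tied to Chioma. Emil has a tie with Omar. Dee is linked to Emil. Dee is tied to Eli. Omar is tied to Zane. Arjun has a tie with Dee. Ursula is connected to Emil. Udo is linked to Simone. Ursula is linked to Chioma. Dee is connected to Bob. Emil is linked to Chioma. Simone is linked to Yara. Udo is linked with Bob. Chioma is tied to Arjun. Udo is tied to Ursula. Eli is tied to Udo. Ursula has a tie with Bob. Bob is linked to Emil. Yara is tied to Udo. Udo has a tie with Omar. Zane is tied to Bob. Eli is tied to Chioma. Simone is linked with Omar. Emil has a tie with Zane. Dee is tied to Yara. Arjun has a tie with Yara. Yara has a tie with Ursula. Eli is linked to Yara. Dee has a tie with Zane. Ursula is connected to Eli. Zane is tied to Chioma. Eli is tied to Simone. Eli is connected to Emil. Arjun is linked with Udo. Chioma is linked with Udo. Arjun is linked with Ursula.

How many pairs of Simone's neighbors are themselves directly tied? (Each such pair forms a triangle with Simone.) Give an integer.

Simone's neighbors: Eli, Omar, Udo, and Yara.
Neighbor pairs that are themselves tied: Simone–Eli–Udo; Simone–Eli–Yara; Simone–Omar–Udo; Simone–Udo–Yara. Each forms one triangle with Simone, for 4 in total.

4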